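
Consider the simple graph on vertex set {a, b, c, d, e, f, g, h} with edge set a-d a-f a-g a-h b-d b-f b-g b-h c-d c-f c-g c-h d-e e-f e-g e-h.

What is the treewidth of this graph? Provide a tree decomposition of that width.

Treewidth 4.
One optimal decomposition is:
Bags: B1 = {a, b, c, e, f}  B2 = {a, b, c, d, e}  B3 = {a, b, c, e, g}  B4 = {a, b, c, e, h}
Tree: B1–B2, B2–B3, B3–B4

Each bag holds 5 vertices, so the decomposition has width 4, which upper-bounds the treewidth. For the lower bound: the 5 vertex sets {c,f}, {b,d}, {e,g}, {a}, {h} are disjoint, each induces a connected subgraph, and every pair is joined by at least one edge of G. Contracting each set to a single vertex therefore yields K_{5} as a minor, and since treewidth is minor-monotone, tw(G) ≥ tw(K_{5}) = 4. Hence tw(G) = 4 exactly.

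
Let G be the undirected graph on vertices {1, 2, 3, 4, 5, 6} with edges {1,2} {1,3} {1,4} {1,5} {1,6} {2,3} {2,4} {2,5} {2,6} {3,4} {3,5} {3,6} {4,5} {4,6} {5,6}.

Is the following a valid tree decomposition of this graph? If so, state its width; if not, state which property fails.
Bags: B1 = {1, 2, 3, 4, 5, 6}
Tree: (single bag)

Yes; width 5.

Every vertex of G appears in some bag (union = {1, 2, 3, 4, 5, 6}); every edge is covered by a bag; and for each vertex v the set of bags containing v is connected in the bag tree. The decomposition is therefore valid. The largest bag has 6 vertices, so the width is 5.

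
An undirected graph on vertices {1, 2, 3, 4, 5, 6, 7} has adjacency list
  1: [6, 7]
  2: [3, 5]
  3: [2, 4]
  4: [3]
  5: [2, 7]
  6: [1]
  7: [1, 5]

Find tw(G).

A width-1 tree decomposition is:
Bags: B1 = {1, 6}  B2 = {1, 7}  B3 = {5, 7}  B4 = {2, 5}  B5 = {2, 3}  B6 = {3, 4}
Tree: B1–B2, B2–B3, B3–B4, B4–B5, B5–B6
Each bag holds 2 vertices, so the decomposition has width 1, which upper-bounds the treewidth. Since G has at least one edge (e.g. 6–1), it is not an edgeless graph, so tw(G) ≥ 1. Combining the bounds, tw(G) = 1.

1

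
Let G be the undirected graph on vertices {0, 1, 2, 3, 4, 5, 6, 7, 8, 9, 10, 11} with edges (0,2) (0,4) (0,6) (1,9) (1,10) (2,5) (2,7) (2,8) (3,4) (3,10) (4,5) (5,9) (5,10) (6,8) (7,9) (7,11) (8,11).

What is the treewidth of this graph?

A width-3 tree decomposition is:
Bags: B1 = {1, 3, 4, 10}  B2 = {1, 4, 5, 10}  B3 = {1, 4, 5, 9}  B4 = {0, 4, 5, 9}  B5 = {0, 2, 5, 9}  B6 = {0, 2, 7, 9}  B7 = {0, 2, 6, 7}  B8 = {2, 6, 7, 8}  B9 = {6, 7, 8, 11}
Tree: B1–B2, B2–B3, B3–B4, B4–B5, B5–B6, B6–B7, B7–B8, B8–B9
Each bag holds 4 vertices, so the decomposition has width 3, which upper-bounds the treewidth. For the lower bound: the 4 vertex sets {1,3,10}, {4}, {5}, {0,2,7,9} are disjoint, each induces a connected subgraph, and every pair is joined by at least one edge of G. Contracting each set to a single vertex therefore yields K_{4} as a minor, and since treewidth is minor-monotone, tw(G) ≥ tw(K_{4}) = 3. Hence tw(G) = 3 exactly.

3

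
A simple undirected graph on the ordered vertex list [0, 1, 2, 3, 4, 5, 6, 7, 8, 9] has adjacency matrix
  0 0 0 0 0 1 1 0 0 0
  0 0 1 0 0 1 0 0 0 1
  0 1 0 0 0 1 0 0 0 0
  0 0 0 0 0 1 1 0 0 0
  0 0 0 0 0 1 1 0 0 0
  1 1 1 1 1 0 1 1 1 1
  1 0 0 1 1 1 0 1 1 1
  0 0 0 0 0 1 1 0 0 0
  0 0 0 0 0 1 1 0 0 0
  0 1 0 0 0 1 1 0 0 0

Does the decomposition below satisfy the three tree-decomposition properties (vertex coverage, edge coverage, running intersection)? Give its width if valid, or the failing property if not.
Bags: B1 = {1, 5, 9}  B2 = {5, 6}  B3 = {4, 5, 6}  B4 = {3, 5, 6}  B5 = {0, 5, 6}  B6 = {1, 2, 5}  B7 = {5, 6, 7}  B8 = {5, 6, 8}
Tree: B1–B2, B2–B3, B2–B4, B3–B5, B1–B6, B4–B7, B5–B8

A tree decomposition must satisfy three properties: every vertex lies in some bag; for every edge, both endpoints lie together in some bag; and for every vertex, the bags containing it form a connected subtree. Here edge (9,6) lies in no bag, so the decomposition is invalid.

No — edge (9,6) lies in no bag.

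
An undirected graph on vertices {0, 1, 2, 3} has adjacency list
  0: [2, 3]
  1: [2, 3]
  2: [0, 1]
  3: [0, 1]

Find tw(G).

A width-2 tree decomposition is:
Bags: B1 = {0, 1, 3}  B2 = {0, 1, 2}
Tree: B1–B2
Every bag has size at most 3, so the width is 3 − 1 = 2 and tw(G) ≤ 2. For the lower bound, G contains the cycle 1–3–0–2–1, so G is not a forest; only forests have treewidth ≤ 1, hence tw(G) ≥ 2. Combining the bounds, tw(G) = 2.

2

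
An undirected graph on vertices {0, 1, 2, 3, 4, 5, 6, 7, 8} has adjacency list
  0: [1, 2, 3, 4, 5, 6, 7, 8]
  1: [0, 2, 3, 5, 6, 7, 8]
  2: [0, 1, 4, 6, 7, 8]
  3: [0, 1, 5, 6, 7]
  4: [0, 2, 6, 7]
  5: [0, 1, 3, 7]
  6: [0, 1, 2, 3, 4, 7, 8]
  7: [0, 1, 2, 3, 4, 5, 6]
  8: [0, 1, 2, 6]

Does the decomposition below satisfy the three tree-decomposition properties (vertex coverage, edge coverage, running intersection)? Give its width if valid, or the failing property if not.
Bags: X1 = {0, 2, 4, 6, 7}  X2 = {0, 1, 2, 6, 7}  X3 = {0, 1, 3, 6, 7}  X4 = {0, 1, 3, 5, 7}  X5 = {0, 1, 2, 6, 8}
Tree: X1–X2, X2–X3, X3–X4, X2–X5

Yes; width 4.

Vertex coverage: the bags together contain {0, 1, 2, 3, 4, 5, 6, 7, 8}, the full vertex set. Edge coverage: each edge of G has both endpoints in at least one bag. Running intersection: for every vertex, the bags containing it form a connected subtree. All three properties hold, so this is a valid tree decomposition of width max|bag| − 1 = 4, and hence tw(G) ≤ 4.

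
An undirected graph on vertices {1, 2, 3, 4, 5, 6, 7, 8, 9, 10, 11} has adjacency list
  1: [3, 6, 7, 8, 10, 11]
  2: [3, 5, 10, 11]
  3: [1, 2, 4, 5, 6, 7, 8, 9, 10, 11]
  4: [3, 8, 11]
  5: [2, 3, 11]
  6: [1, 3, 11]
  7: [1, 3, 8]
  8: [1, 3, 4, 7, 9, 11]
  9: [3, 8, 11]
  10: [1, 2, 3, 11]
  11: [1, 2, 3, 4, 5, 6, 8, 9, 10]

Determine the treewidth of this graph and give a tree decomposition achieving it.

Every bag has size at most 4, so the width is 4 − 1 = 3 and tw(G) ≤ 3. Conversely, {1, 3, 8, 11} is a clique of size 4, and the vertices of any clique must share a bag in every tree decomposition; so some bag has ≥ 4 vertices and tw(G) ≥ 3. The upper and lower bounds meet at 3, so that is the treewidth.

Treewidth 3.
One optimal decomposition is:
Bags: B1 = {3, 8, 9, 11}  B2 = {1, 3, 8, 11}  B3 = {3, 4, 8, 11}  B4 = {1, 3, 10, 11}  B5 = {1, 3, 7, 8}  B6 = {1, 3, 6, 11}  B7 = {2, 3, 10, 11}  B8 = {2, 3, 5, 11}
Tree: B1–B2, B1–B3, B2–B4, B2–B5, B2–B6, B4–B7, B7–B8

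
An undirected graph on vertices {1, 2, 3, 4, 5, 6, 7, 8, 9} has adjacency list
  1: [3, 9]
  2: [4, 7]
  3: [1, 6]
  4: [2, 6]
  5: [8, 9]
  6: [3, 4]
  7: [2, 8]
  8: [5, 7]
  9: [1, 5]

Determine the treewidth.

A width-2 tree decomposition is:
Bags: B1 = {2, 7, 8}  B2 = {2, 5, 8}  B3 = {2, 5, 9}  B4 = {1, 2, 9}  B5 = {1, 2, 3}  B6 = {2, 3, 6}  B7 = {2, 4, 6}
Tree: B1–B2, B2–B3, B3–B4, B4–B5, B5–B6, B6–B7
Every bag has size at most 3, so the width is 3 − 1 = 2 and tw(G) ≤ 2. Since 2–7–8–5–9–1–3–6–4–2 is a cycle in G, G is not acyclic. Forests are exactly the graphs of treewidth ≤ 1, so tw(G) ≥ 2. Combining the bounds, tw(G) = 2.

2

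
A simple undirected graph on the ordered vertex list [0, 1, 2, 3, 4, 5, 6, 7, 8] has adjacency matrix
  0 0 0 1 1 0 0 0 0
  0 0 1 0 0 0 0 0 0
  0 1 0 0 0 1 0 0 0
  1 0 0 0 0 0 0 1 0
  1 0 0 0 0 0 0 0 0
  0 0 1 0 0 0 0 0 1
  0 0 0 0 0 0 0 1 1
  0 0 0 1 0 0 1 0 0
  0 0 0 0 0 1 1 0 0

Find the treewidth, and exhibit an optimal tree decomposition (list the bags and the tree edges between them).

Treewidth 1.
One such decomposition:
Bags: B1 = {0, 4}  B2 = {0, 3}  B3 = {3, 7}  B4 = {6, 7}  B5 = {6, 8}  B6 = {5, 8}  B7 = {2, 5}  B8 = {1, 2}
Tree: B1–B2, B2–B3, B3–B4, B4–B5, B5–B6, B6–B7, B7–B8

Each bag holds 2 vertices, so the decomposition has width 1, which upper-bounds the treewidth. Since G has at least one edge (e.g. 4–0), it is not an edgeless graph, so tw(G) ≥ 1. Therefore the treewidth is 1.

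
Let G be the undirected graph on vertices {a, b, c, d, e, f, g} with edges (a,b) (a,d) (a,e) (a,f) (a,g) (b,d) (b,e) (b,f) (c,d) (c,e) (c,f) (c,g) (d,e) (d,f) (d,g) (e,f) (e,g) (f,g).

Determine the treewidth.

4

A width-4 tree decomposition is:
Bags: B1 = {a, d, e, f, g}  B2 = {a, b, d, e, f}  B3 = {c, d, e, f, g}
Tree: B1–B2, B1–B3
Every bag has size at most 5, so the width is 5 − 1 = 4 and tw(G) ≤ 4. For the lower bound, the 5 vertices {c, d, e, f, g} are pairwise adjacent, and any tree decomposition puts a clique entirely inside one bag — forcing width ≥ 4. Combining the bounds, tw(G) = 4.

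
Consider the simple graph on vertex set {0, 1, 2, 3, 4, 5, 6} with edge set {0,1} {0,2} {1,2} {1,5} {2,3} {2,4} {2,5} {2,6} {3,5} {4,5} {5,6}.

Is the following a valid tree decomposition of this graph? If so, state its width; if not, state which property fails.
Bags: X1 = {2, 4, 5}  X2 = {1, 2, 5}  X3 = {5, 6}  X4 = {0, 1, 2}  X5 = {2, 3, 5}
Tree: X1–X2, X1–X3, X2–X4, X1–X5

No — edge (2,6) lies in no bag.

A tree decomposition must satisfy three properties: every vertex lies in some bag; for every edge, both endpoints lie together in some bag; and for every vertex, the bags containing it form a connected subtree. Here edge (2,6) lies in no bag, so the decomposition is invalid.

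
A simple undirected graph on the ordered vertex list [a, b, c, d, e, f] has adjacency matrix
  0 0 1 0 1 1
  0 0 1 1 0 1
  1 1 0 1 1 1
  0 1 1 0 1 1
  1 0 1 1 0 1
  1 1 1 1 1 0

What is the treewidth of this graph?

3

A width-3 tree decomposition is:
Bags: B1 = {c, d, e, f}  B2 = {a, c, e, f}  B3 = {b, c, d, f}
Tree: B1–B2, B1–B3
The largest bag has 4 vertices, giving width 3; this decomposition certifies tw(G) ≤ 3. Conversely, {c, d, e, f} is a clique of size 4, and the vertices of any clique must share a bag in every tree decomposition; so some bag has ≥ 4 vertices and tw(G) ≥ 3. Therefore the treewidth is 3.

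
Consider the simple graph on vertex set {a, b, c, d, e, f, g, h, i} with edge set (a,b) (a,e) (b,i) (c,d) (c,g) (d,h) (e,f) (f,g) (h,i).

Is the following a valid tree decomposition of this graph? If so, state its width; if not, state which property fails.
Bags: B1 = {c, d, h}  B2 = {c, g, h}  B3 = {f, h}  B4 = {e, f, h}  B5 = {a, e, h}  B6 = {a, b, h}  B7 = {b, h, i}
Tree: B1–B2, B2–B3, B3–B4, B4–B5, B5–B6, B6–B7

A tree decomposition must satisfy three properties: every vertex lies in some bag; for every edge, both endpoints lie together in some bag; and for every vertex, the bags containing it form a connected subtree. Here edge (g,f) lies in no bag, so the decomposition is invalid.

No — edge (g,f) lies in no bag.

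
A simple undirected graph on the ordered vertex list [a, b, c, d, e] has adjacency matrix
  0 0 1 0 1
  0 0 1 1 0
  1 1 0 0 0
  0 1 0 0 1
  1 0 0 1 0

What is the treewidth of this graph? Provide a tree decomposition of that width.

The largest bag has 3 vertices, giving width 2; this decomposition certifies tw(G) ≤ 2. Since d–e–a–c–b–d is a cycle in G, G is not acyclic. Forests are exactly the graphs of treewidth ≤ 1, so tw(G) ≥ 2. Combining the bounds, tw(G) = 2.

Treewidth 2.
Bags: B1 = {a, d, e}  B2 = {a, c, d}  B3 = {b, c, d}
Tree: B1–B2, B2–B3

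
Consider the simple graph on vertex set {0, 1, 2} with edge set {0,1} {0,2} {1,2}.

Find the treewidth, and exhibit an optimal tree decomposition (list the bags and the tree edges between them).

A single bag containing all 3 vertices is trivially a valid decomposition of width 2. On the other hand G contains the 3-clique {0, 1, 2}. A clique must lie in a single bag of any decomposition, so no decomposition can have width below 2. Combining the bounds, tw(G) = 2.

Treewidth 2.
Bags: B1 = {0, 1, 2}
Tree: (single bag)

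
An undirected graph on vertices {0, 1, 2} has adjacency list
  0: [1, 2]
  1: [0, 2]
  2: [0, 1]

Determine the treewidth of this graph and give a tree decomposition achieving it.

Treewidth 2.
One such decomposition:
Bags: B1 = {0, 1, 2}
Tree: (single bag)

A single bag containing all 3 vertices is trivially a valid decomposition of width 2. Conversely, {0, 1, 2} is a clique of size 3, and the vertices of any clique must share a bag in every tree decomposition; so some bag has ≥ 3 vertices and tw(G) ≥ 2. Hence tw(G) = 2 exactly.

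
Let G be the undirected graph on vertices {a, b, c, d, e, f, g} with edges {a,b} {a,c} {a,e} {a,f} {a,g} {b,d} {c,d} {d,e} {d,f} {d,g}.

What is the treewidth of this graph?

2

A width-2 tree decomposition is:
Bags: B1 = {a, d, g}  B2 = {a, b, d}  B3 = {a, d, f}  B4 = {a, d, e}  B5 = {a, c, d}
Tree: B1–B2, B2–B3, B3–B4, B4–B5
Every bag has size at most 3, so the width is 3 − 1 = 2 and tw(G) ≤ 2. Since d–g–a–b–d is a cycle in G, G is not acyclic. Forests are exactly the graphs of treewidth ≤ 1, so tw(G) ≥ 2. Therefore the treewidth is 2.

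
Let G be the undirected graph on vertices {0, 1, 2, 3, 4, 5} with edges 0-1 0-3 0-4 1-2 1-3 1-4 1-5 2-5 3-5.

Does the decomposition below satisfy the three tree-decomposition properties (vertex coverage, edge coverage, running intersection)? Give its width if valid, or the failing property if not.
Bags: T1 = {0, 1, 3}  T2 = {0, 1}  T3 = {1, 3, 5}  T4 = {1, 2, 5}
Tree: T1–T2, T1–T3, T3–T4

A tree decomposition must satisfy three properties: every vertex lies in some bag; for every edge, both endpoints lie together in some bag; and for every vertex, the bags containing it form a connected subtree. Here vertex 4 appears in no bag, so the decomposition is invalid.

No — vertex 4 appears in no bag.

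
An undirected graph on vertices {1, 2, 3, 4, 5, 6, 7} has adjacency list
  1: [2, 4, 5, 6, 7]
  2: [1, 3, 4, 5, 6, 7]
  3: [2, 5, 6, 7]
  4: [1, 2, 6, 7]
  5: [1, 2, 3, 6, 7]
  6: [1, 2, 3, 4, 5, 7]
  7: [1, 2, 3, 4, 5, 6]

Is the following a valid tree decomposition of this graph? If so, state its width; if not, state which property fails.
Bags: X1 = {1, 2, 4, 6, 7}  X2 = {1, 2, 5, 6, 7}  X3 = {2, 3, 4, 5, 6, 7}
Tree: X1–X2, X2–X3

A tree decomposition must satisfy three properties: every vertex lies in some bag; for every edge, both endpoints lie together in some bag; and for every vertex, the bags containing it form a connected subtree. Here bags containing vertex 4 are not connected in the tree, so the decomposition is invalid.

No — bags containing vertex 4 are not connected in the tree.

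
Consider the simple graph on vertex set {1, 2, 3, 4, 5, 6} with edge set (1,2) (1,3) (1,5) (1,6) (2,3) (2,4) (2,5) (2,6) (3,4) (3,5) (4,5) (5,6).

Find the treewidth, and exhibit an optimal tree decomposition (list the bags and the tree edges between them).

Treewidth 3.
Bags: B1 = {1, 2, 5, 6}  B2 = {1, 2, 3, 5}  B3 = {2, 3, 4, 5}
Tree: B1–B2, B2–B3

The largest bag has 4 vertices, giving width 3; this decomposition certifies tw(G) ≤ 3. On the other hand G contains the 4-clique {1, 2, 3, 5}. A clique must lie in a single bag of any decomposition, so no decomposition can have width below 3. Combining the bounds, tw(G) = 3.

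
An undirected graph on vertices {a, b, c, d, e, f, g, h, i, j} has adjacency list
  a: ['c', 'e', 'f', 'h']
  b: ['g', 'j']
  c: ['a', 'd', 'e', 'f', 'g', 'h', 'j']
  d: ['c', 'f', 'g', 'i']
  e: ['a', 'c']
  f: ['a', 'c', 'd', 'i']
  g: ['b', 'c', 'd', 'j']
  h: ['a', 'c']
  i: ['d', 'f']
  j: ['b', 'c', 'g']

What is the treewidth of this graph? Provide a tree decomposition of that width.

Treewidth 2.
One such decomposition:
Bags: B1 = {a, c, h}  B2 = {a, c, e}  B3 = {a, c, f}  B4 = {c, d, f}  B5 = {d, f, i}  B6 = {c, d, g}  B7 = {c, g, j}  B8 = {b, g, j}
Tree: B1–B2, B1–B3, B3–B4, B4–B5, B4–B6, B6–B7, B7–B8

Every bag has size at most 3, so the width is 3 − 1 = 2 and tw(G) ≤ 2. Conversely, {c, d, g} is a clique of size 3, and the vertices of any clique must share a bag in every tree decomposition; so some bag has ≥ 3 vertices and tw(G) ≥ 2. Hence tw(G) = 2 exactly.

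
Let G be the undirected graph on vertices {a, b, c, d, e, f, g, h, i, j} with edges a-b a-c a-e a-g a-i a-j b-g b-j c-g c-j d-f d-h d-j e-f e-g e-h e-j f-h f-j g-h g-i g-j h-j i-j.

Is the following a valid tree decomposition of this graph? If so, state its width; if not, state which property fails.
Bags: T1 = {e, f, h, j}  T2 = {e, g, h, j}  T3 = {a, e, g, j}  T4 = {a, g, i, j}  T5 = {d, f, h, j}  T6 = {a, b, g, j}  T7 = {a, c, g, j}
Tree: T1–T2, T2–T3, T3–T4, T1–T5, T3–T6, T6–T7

Yes; width 3.

Checking the three conditions: (i) the bags cover all of {a, b, c, d, e, f, g, h, i, j}; (ii) for each edge, some bag contains both endpoints; (iii) the bags containing any fixed vertex form a subtree. All hold, so the decomposition is valid with width 4 − 1 = 3.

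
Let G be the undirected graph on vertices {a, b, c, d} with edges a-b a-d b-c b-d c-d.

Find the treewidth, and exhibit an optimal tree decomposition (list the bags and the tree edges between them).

The largest bag has 3 vertices, giving width 2; this decomposition certifies tw(G) ≤ 2. For the lower bound, the 3 vertices {b, c, d} are pairwise adjacent, and any tree decomposition puts a clique entirely inside one bag — forcing width ≥ 2. The upper and lower bounds meet at 2, so that is the treewidth.

Treewidth 2.
One such decomposition:
Bags: B1 = {b, c, d}  B2 = {a, b, d}
Tree: B1–B2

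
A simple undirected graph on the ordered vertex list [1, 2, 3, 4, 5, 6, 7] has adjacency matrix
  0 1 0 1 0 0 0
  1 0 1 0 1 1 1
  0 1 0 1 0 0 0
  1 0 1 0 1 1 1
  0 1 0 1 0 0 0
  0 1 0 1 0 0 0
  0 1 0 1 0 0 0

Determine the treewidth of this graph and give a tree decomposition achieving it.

The largest bag has 3 vertices, giving width 2; this decomposition certifies tw(G) ≤ 2. For the lower bound, G contains the cycle 4–5–2–7–4, so G is not a forest; only forests have treewidth ≤ 1, hence tw(G) ≥ 2. Hence tw(G) = 2 exactly.

Treewidth 2.
Bags: B1 = {2, 4, 5}  B2 = {2, 4, 7}  B3 = {1, 2, 4}  B4 = {2, 4, 6}  B5 = {2, 3, 4}
Tree: B1–B2, B2–B3, B3–B4, B4–B5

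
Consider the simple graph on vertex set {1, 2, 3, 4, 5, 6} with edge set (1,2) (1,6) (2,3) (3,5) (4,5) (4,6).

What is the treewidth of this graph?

2

A width-2 tree decomposition is:
Bags: B1 = {2, 3, 5}  B2 = {1, 2, 5}  B3 = {1, 5, 6}  B4 = {4, 5, 6}
Tree: B1–B2, B2–B3, B3–B4
Every bag has size at most 3, so the width is 3 − 1 = 2 and tw(G) ≤ 2. The edges 5–3–2–1–6–4–5 form a cycle, so G is not a tree and its treewidth is at least 2. Combining the bounds, tw(G) = 2.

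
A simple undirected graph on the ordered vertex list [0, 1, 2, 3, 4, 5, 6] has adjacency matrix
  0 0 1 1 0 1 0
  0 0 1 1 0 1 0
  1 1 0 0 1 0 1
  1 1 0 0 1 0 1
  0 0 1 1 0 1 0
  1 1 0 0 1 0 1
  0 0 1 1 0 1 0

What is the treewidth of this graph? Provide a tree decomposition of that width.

Treewidth 3.
Bags: B1 = {0, 2, 3, 5}  B2 = {2, 3, 5, 6}  B3 = {1, 2, 3, 5}  B4 = {2, 3, 4, 5}
Tree: B1–B2, B2–B3, B3–B4

Each bag holds 4 vertices, so the decomposition has width 3, which upper-bounds the treewidth. For the lower bound: the 4 vertex sets {0,3}, {2,6}, {5}, {1} are disjoint, each induces a connected subgraph, and every pair is joined by at least one edge of G. Contracting each set to a single vertex therefore yields K_{4} as a minor, and since treewidth is minor-monotone, tw(G) ≥ tw(K_{4}) = 3. The upper and lower bounds meet at 3, so that is the treewidth.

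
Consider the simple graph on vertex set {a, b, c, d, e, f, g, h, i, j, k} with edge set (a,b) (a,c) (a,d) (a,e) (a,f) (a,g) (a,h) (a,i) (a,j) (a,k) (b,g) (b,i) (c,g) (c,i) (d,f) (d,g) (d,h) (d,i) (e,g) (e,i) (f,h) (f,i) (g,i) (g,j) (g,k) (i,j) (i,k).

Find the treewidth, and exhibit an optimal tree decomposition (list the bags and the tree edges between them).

Treewidth 3.
One optimal decomposition is:
Bags: B1 = {a, d, f, i}  B2 = {a, d, g, i}  B3 = {a, d, f, h}  B4 = {a, g, i, k}  B5 = {a, g, i, j}  B6 = {a, e, g, i}  B7 = {a, b, g, i}  B8 = {a, c, g, i}
Tree: B1–B2, B1–B3, B2–B4, B2–B5, B2–B6, B4–B7, B4–B8

Every bag has size at most 4, so the width is 4 − 1 = 3 and tw(G) ≤ 3. Conversely, {a, d, f, h} is a clique of size 4, and the vertices of any clique must share a bag in every tree decomposition; so some bag has ≥ 4 vertices and tw(G) ≥ 3. Therefore the treewidth is 3.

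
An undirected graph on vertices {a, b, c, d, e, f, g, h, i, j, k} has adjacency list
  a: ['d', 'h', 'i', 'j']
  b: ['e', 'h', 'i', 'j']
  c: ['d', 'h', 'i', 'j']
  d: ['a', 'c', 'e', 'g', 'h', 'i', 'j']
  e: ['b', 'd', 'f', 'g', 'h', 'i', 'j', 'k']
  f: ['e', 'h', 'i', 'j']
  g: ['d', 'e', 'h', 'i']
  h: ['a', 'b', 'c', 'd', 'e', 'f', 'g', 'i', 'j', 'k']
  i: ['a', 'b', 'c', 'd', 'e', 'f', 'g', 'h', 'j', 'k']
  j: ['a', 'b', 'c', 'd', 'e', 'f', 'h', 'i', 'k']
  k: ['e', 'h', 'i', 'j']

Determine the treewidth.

A width-4 tree decomposition is:
Bags: B1 = {d, e, h, i, j}  B2 = {e, f, h, i, j}  B3 = {c, d, h, i, j}  B4 = {b, e, h, i, j}  B5 = {d, e, g, h, i}  B6 = {e, h, i, j, k}  B7 = {a, d, h, i, j}
Tree: B1–B2, B1–B3, B2–B4, B1–B5, B4–B6, B1–B7
The largest bag has 5 vertices, giving width 4; this decomposition certifies tw(G) ≤ 4. For the lower bound, the 5 vertices {d, e, g, h, i} are pairwise adjacent, and any tree decomposition puts a clique entirely inside one bag — forcing width ≥ 4. Combining the bounds, tw(G) = 4.

4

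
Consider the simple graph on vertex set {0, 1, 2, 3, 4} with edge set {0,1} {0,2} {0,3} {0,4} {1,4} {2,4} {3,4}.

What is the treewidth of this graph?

A width-2 tree decomposition is:
Bags: B1 = {0, 2, 4}  B2 = {0, 3, 4}  B3 = {0, 1, 4}
Tree: B1–B2, B2–B3
Each bag holds 3 vertices, so the decomposition has width 2, which upper-bounds the treewidth. For the lower bound, the 3 vertices {0, 1, 4} are pairwise adjacent, and any tree decomposition puts a clique entirely inside one bag — forcing width ≥ 2. Combining the bounds, tw(G) = 2.

2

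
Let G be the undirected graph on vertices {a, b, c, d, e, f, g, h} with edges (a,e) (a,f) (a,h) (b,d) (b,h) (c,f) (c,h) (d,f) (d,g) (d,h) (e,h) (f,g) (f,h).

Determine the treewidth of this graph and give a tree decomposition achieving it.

The largest bag has 3 vertices, giving width 2; this decomposition certifies tw(G) ≤ 2. Conversely, {d, f, g} is a clique of size 3, and the vertices of any clique must share a bag in every tree decomposition; so some bag has ≥ 3 vertices and tw(G) ≥ 2. The upper and lower bounds meet at 2, so that is the treewidth.

Treewidth 2.
One such decomposition:
Bags: B1 = {a, f, h}  B2 = {d, f, h}  B3 = {b, d, h}  B4 = {a, e, h}  B5 = {d, f, g}  B6 = {c, f, h}
Tree: B1–B2, B2–B3, B1–B4, B2–B5, B1–B6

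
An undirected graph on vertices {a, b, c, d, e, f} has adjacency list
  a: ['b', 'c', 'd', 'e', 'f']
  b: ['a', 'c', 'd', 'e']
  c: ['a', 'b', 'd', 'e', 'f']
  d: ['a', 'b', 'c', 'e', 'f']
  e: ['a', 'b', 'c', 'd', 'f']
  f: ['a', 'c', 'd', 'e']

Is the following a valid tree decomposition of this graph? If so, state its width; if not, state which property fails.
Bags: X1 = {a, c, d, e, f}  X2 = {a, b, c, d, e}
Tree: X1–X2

Yes; width 4.

Checking the three conditions: (i) the bags cover all of {a, b, c, d, e, f}; (ii) for each edge, some bag contains both endpoints; (iii) the bags containing any fixed vertex form a subtree. All hold, so the decomposition is valid with width 5 − 1 = 4.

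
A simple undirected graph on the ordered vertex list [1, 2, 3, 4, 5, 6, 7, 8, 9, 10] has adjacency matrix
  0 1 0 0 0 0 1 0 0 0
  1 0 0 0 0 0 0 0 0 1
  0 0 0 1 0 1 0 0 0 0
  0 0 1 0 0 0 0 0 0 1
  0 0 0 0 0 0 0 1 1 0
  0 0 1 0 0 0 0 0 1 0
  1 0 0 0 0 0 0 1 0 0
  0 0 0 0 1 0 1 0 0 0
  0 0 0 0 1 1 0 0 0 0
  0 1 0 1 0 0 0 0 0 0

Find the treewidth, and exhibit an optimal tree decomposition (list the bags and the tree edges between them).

Each bag holds 3 vertices, so the decomposition has width 2, which upper-bounds the treewidth. Since 8–7–1–2–10–4–3–6–9–5–8 is a cycle in G, G is not acyclic. Forests are exactly the graphs of treewidth ≤ 1, so tw(G) ≥ 2. Combining the bounds, tw(G) = 2.

Treewidth 2.
Bags: B1 = {1, 7, 8}  B2 = {1, 2, 8}  B3 = {2, 8, 10}  B4 = {4, 8, 10}  B5 = {3, 4, 8}  B6 = {3, 6, 8}  B7 = {6, 8, 9}  B8 = {5, 8, 9}
Tree: B1–B2, B2–B3, B3–B4, B4–B5, B5–B6, B6–B7, B7–B8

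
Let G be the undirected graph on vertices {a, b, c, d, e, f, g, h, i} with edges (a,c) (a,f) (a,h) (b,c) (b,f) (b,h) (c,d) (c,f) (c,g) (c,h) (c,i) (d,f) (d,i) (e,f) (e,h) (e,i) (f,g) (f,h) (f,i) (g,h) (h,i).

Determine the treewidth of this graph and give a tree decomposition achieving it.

Treewidth 3.
One such decomposition:
Bags: B1 = {c, f, h, i}  B2 = {e, f, h, i}  B3 = {a, c, f, h}  B4 = {c, f, g, h}  B5 = {c, d, f, i}  B6 = {b, c, f, h}
Tree: B1–B2, B1–B3, B1–B4, B1–B5, B3–B6

The largest bag has 4 vertices, giving width 3; this decomposition certifies tw(G) ≤ 3. On the other hand G contains the 4-clique {c, d, f, i}. A clique must lie in a single bag of any decomposition, so no decomposition can have width below 3. The upper and lower bounds meet at 3, so that is the treewidth.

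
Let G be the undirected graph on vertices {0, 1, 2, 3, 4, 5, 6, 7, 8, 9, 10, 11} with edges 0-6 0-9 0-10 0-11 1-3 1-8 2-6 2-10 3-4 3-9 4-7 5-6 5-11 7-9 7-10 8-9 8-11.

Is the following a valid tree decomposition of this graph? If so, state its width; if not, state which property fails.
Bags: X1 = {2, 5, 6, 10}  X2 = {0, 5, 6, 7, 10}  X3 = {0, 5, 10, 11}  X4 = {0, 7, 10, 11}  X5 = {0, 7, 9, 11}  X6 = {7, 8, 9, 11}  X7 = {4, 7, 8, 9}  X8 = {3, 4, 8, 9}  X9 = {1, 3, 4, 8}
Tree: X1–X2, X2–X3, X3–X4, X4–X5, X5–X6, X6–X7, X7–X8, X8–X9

A tree decomposition must satisfy three properties: every vertex lies in some bag; for every edge, both endpoints lie together in some bag; and for every vertex, the bags containing it form a connected subtree. Here bags containing vertex 7 are not connected in the tree, so the decomposition is invalid.

No — bags containing vertex 7 are not connected in the tree.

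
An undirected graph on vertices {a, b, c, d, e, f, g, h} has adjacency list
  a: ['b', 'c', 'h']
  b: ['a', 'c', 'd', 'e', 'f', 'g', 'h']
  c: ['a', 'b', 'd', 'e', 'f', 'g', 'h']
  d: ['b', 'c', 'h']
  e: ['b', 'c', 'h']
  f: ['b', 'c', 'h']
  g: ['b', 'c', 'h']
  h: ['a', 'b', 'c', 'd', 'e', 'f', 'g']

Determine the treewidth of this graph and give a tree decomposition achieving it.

Every bag has size at most 4, so the width is 4 − 1 = 3 and tw(G) ≤ 3. On the other hand G contains the 4-clique {b, c, d, h}. A clique must lie in a single bag of any decomposition, so no decomposition can have width below 3. Hence tw(G) = 3 exactly.

Treewidth 3.
One such decomposition:
Bags: B1 = {b, c, d, h}  B2 = {b, c, e, h}  B3 = {a, b, c, h}  B4 = {b, c, f, h}  B5 = {b, c, g, h}
Tree: B1–B2, B2–B3, B2–B4, B1–B5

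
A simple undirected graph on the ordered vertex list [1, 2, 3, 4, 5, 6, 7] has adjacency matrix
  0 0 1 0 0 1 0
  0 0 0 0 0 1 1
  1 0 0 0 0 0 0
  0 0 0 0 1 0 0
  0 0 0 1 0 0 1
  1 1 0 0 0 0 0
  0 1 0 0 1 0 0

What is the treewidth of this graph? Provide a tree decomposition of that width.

The largest bag has 2 vertices, giving width 1; this decomposition certifies tw(G) ≤ 1. G has an edge, so its treewidth is at least 1. The upper and lower bounds meet at 1, so that is the treewidth.

Treewidth 1.
Bags: B1 = {4, 5}  B2 = {5, 7}  B3 = {2, 7}  B4 = {2, 6}  B5 = {1, 6}  B6 = {1, 3}
Tree: B1–B2, B2–B3, B3–B4, B4–B5, B5–B6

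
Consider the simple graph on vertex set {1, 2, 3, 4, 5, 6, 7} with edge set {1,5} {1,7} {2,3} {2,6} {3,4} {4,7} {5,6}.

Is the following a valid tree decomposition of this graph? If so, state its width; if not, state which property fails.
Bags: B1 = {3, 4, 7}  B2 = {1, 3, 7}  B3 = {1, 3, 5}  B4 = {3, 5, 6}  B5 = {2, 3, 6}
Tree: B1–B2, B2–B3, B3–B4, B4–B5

Yes; width 2.

Vertex coverage: the bags together contain {1, 2, 3, 4, 5, 6, 7}, the full vertex set. Edge coverage: each edge of G has both endpoints in at least one bag. Running intersection: for every vertex, the bags containing it form a connected subtree. All three properties hold, so this is a valid tree decomposition of width max|bag| − 1 = 2, and hence tw(G) ≤ 2.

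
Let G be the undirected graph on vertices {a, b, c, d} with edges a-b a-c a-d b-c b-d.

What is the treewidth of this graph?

2

A width-2 tree decomposition is:
Bags: B1 = {a, b, d}  B2 = {a, b, c}
Tree: B1–B2
Every bag has size at most 3, so the width is 3 − 1 = 2 and tw(G) ≤ 2. On the other hand G contains the 3-clique {a, b, d}. A clique must lie in a single bag of any decomposition, so no decomposition can have width below 2. Hence tw(G) = 2 exactly.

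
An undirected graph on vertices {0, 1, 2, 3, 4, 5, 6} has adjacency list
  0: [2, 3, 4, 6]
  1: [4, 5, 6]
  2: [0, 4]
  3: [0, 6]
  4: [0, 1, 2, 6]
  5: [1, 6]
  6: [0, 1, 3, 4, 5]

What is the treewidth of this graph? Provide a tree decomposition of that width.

Treewidth 2.
Bags: B1 = {1, 4, 6}  B2 = {0, 4, 6}  B3 = {1, 5, 6}  B4 = {0, 2, 4}  B5 = {0, 3, 6}
Tree: B1–B2, B1–B3, B2–B4, B2–B5

Each bag holds 3 vertices, so the decomposition has width 2, which upper-bounds the treewidth. Conversely, {0, 2, 4} is a clique of size 3, and the vertices of any clique must share a bag in every tree decomposition; so some bag has ≥ 3 vertices and tw(G) ≥ 2. The upper and lower bounds meet at 2, so that is the treewidth.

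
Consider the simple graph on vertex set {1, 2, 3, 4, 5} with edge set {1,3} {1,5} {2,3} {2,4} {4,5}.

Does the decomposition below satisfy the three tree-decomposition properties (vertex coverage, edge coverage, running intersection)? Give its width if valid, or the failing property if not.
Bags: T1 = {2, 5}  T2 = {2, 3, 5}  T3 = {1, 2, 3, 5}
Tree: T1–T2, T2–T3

A tree decomposition must satisfy three properties: every vertex lies in some bag; for every edge, both endpoints lie together in some bag; and for every vertex, the bags containing it form a connected subtree. Here vertex 4 appears in no bag, so the decomposition is invalid.

No — vertex 4 appears in no bag.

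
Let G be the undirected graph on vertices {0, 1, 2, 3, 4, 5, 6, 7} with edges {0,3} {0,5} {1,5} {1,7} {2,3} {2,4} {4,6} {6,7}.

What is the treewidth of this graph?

A width-2 tree decomposition is:
Bags: B1 = {2, 4, 6}  B2 = {2, 3, 6}  B3 = {0, 3, 6}  B4 = {0, 5, 6}  B5 = {1, 5, 6}  B6 = {1, 6, 7}
Tree: B1–B2, B2–B3, B3–B4, B4–B5, B5–B6
Each bag holds 3 vertices, so the decomposition has width 2, which upper-bounds the treewidth. Since 6–4–2–3–0–5–1–7–6 is a cycle in G, G is not acyclic. Forests are exactly the graphs of treewidth ≤ 1, so tw(G) ≥ 2. Therefore the treewidth is 2.

2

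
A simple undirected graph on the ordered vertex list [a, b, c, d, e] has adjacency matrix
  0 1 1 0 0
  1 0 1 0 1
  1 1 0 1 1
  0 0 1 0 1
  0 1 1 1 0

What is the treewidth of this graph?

A width-2 tree decomposition is:
Bags: B1 = {a, b, c}  B2 = {b, c, e}  B3 = {c, d, e}
Tree: B1–B2, B2–B3
Every bag has size at most 3, so the width is 3 − 1 = 2 and tw(G) ≤ 2. Conversely, {c, d, e} is a clique of size 3, and the vertices of any clique must share a bag in every tree decomposition; so some bag has ≥ 3 vertices and tw(G) ≥ 2. Combining the bounds, tw(G) = 2.

2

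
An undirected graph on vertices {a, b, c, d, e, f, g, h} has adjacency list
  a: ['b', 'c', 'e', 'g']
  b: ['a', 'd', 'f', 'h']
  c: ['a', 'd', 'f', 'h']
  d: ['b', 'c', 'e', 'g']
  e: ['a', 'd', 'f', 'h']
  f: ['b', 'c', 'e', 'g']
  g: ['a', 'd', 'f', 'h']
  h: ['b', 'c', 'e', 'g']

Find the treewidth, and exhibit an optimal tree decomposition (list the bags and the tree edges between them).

Treewidth 4.
One such decomposition:
Bags: B1 = {b, c, e, f, g}  B2 = {a, b, c, e, g}  B3 = {b, c, d, e, g}  B4 = {b, c, e, g, h}
Tree: B1–B2, B2–B3, B3–B4

The largest bag has 5 vertices, giving width 4; this decomposition certifies tw(G) ≤ 4. For the lower bound: the 5 vertex sets {e,f}, {a,c}, {d,g}, {b}, {h} are disjoint, each induces a connected subgraph, and every pair is joined by at least one edge of G. Contracting each set to a single vertex therefore yields K_{5} as a minor, and since treewidth is minor-monotone, tw(G) ≥ tw(K_{5}) = 4. The upper and lower bounds meet at 4, so that is the treewidth.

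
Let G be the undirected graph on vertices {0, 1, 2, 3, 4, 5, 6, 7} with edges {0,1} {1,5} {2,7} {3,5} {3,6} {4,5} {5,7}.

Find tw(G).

1

A width-1 tree decomposition is:
Bags: B1 = {3, 6}  B2 = {3, 5}  B3 = {1, 5}  B4 = {5, 7}  B5 = {4, 5}  B6 = {2, 7}  B7 = {0, 1}
Tree: B1–B2, B2–B3, B2–B4, B3–B5, B4–B6, B3–B7
The largest bag has 2 vertices, giving width 1; this decomposition certifies tw(G) ≤ 1. Any graph with an edge has treewidth ≥ 1, and G has the edge 3–6. The upper and lower bounds meet at 1, so that is the treewidth.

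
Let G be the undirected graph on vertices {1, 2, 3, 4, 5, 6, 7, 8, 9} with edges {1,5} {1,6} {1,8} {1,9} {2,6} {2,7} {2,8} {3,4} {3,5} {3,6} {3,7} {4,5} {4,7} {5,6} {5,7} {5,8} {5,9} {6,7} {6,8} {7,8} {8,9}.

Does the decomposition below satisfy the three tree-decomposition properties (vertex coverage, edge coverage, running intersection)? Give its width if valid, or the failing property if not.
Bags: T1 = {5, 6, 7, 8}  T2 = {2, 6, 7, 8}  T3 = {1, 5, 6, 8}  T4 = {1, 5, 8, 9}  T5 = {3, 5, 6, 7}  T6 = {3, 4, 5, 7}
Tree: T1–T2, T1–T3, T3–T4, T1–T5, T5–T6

Vertex coverage: the bags together contain {1, 2, 3, 4, 5, 6, 7, 8, 9}, the full vertex set. Edge coverage: each edge of G has both endpoints in at least one bag. Running intersection: for every vertex, the bags containing it form a connected subtree. All three properties hold, so this is a valid tree decomposition of width max|bag| − 1 = 3, and hence tw(G) ≤ 3.

Yes; width 3.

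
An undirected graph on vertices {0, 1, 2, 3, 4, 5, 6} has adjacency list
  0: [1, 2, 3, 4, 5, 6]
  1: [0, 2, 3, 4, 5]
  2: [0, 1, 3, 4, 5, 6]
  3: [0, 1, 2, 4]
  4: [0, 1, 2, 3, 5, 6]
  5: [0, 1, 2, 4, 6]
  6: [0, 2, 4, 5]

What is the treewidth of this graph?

4

A width-4 tree decomposition is:
Bags: B1 = {0, 2, 4, 5, 6}  B2 = {0, 1, 2, 4, 5}  B3 = {0, 1, 2, 3, 4}
Tree: B1–B2, B2–B3
Each bag holds 5 vertices, so the decomposition has width 4, which upper-bounds the treewidth. For the lower bound, the 5 vertices {0, 1, 2, 3, 4} are pairwise adjacent, and any tree decomposition puts a clique entirely inside one bag — forcing width ≥ 4. Hence tw(G) = 4 exactly.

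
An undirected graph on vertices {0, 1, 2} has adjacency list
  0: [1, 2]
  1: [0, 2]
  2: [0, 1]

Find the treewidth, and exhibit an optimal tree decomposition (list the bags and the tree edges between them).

Treewidth 2.
One such decomposition:
Bags: B1 = {0, 1, 2}
Tree: (single bag)

A single bag containing all 3 vertices is trivially a valid decomposition of width 2. On the other hand G contains the 3-clique {0, 1, 2}. A clique must lie in a single bag of any decomposition, so no decomposition can have width below 2. Therefore the treewidth is 2.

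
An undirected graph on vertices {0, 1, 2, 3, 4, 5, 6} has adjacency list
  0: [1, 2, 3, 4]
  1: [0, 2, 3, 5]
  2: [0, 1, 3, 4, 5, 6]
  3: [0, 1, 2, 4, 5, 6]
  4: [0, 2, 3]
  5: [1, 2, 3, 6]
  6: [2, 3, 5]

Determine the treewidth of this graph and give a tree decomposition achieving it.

Every bag has size at most 4, so the width is 4 − 1 = 3 and tw(G) ≤ 3. Conversely, {0, 1, 2, 3} is a clique of size 4, and the vertices of any clique must share a bag in every tree decomposition; so some bag has ≥ 4 vertices and tw(G) ≥ 3. Combining the bounds, tw(G) = 3.

Treewidth 3.
Bags: B1 = {2, 3, 5, 6}  B2 = {1, 2, 3, 5}  B3 = {0, 1, 2, 3}  B4 = {0, 2, 3, 4}
Tree: B1–B2, B2–B3, B3–B4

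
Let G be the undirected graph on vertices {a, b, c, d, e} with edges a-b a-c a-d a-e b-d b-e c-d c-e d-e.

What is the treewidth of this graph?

3

A width-3 tree decomposition is:
Bags: B1 = {a, b, d, e}  B2 = {a, c, d, e}
Tree: B1–B2
Every bag has size at most 4, so the width is 4 − 1 = 3 and tw(G) ≤ 3. On the other hand G contains the 4-clique {a, c, d, e}. A clique must lie in a single bag of any decomposition, so no decomposition can have width below 3. Hence tw(G) = 3 exactly.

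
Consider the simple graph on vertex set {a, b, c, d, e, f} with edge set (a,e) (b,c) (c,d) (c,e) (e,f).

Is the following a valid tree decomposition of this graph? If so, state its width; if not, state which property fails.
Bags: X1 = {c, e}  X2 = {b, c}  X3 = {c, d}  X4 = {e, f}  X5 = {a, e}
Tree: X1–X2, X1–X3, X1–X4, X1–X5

Every vertex of G appears in some bag (union = {a, b, c, d, e, f}); every edge is covered by a bag; and for each vertex v the set of bags containing v is connected in the bag tree. The decomposition is therefore valid. The largest bag has 2 vertices, so the width is 1.

Yes; width 1.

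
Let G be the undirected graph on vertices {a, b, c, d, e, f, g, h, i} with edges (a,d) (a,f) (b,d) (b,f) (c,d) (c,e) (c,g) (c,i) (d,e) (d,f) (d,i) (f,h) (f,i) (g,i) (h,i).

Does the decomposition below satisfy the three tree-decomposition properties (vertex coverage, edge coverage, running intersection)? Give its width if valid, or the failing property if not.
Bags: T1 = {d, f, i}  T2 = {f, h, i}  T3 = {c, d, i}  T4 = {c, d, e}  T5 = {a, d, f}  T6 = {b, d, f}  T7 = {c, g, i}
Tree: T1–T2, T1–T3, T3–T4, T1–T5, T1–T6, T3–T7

Yes; width 2.

Vertex coverage: the bags together contain {a, b, c, d, e, f, g, h, i}, the full vertex set. Edge coverage: each edge of G has both endpoints in at least one bag. Running intersection: for every vertex, the bags containing it form a connected subtree. All three properties hold, so this is a valid tree decomposition of width max|bag| − 1 = 2, and hence tw(G) ≤ 2.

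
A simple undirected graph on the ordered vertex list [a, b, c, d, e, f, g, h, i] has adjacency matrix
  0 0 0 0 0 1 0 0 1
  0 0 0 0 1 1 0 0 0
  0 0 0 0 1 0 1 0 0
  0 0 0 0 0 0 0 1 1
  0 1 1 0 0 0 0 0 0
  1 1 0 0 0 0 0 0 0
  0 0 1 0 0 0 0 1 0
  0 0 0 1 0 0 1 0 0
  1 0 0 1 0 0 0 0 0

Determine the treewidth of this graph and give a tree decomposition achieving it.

Treewidth 2.
Bags: B1 = {c, e, g}  B2 = {e, g, h}  B3 = {d, e, h}  B4 = {d, e, i}  B5 = {a, e, i}  B6 = {a, e, f}  B7 = {b, e, f}
Tree: B1–B2, B2–B3, B3–B4, B4–B5, B5–B6, B6–B7

Every bag has size at most 3, so the width is 3 − 1 = 2 and tw(G) ≤ 2. The edges e–c–g–h–d–i–a–f–b–e form a cycle, so G is not a tree and its treewidth is at least 2. Hence tw(G) = 2 exactly.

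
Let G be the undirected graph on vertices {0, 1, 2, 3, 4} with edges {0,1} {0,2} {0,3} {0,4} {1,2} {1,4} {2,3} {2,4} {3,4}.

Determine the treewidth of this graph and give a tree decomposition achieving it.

Treewidth 3.
One such decomposition:
Bags: B1 = {0, 1, 2, 4}  B2 = {0, 2, 3, 4}
Tree: B1–B2

The largest bag has 4 vertices, giving width 3; this decomposition certifies tw(G) ≤ 3. For the lower bound, the 4 vertices {0, 1, 2, 4} are pairwise adjacent, and any tree decomposition puts a clique entirely inside one bag — forcing width ≥ 3. Hence tw(G) = 3 exactly.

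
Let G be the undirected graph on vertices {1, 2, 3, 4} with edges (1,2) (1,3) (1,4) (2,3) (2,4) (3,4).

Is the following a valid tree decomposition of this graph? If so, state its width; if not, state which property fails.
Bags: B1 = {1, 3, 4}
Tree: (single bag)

No — vertex 2 appears in no bag.

A tree decomposition must satisfy three properties: every vertex lies in some bag; for every edge, both endpoints lie together in some bag; and for every vertex, the bags containing it form a connected subtree. Here vertex 2 appears in no bag, so the decomposition is invalid.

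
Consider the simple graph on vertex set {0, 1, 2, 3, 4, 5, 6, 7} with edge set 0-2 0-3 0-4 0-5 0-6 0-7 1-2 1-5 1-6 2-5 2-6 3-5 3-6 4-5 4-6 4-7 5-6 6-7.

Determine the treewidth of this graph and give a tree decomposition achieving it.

Treewidth 3.
One optimal decomposition is:
Bags: B1 = {0, 4, 5, 6}  B2 = {0, 2, 5, 6}  B3 = {1, 2, 5, 6}  B4 = {0, 4, 6, 7}  B5 = {0, 3, 5, 6}
Tree: B1–B2, B2–B3, B1–B4, B2–B5

Every bag has size at most 4, so the width is 4 − 1 = 3 and tw(G) ≤ 3. For the lower bound, the 4 vertices {0, 2, 5, 6} are pairwise adjacent, and any tree decomposition puts a clique entirely inside one bag — forcing width ≥ 3. The upper and lower bounds meet at 3, so that is the treewidth.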